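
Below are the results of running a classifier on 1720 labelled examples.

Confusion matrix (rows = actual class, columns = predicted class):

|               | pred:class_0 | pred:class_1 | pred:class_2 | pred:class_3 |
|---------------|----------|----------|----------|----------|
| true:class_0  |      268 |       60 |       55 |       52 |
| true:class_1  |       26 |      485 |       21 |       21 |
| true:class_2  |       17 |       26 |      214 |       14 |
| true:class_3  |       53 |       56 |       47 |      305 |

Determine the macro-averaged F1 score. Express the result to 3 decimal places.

0.728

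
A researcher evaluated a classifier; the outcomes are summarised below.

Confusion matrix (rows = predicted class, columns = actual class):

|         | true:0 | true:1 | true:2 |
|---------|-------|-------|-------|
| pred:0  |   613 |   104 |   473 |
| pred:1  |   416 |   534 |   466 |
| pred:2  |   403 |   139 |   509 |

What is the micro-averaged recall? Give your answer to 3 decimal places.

Micro-averaging pools counts across classes: ΣTP=1656, ΣFP=2001, ΣFN=2001.
Micro-recall = TP/(TP+FN) on pooled counts = 0.453 (equals overall accuracy in single-label multiclass).

0.453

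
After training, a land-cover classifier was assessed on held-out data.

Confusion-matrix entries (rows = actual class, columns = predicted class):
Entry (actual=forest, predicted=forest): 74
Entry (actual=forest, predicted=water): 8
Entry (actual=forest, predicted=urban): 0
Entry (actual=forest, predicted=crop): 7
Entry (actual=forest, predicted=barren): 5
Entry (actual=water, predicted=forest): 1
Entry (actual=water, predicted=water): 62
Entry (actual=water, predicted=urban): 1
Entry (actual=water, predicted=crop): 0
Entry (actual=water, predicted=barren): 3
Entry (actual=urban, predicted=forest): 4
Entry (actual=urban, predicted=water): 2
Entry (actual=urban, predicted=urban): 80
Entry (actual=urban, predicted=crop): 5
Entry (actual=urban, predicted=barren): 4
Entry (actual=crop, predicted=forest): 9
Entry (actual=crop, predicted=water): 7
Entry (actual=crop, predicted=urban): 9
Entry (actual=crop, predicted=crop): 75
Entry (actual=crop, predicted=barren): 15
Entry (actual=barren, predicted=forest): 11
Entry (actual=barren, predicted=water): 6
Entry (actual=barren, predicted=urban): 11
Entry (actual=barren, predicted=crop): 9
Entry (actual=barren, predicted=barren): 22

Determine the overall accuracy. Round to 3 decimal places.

0.728

Accuracy = trace / total = (74+62+80+75+22=313) / 430 = 313/430 = 0.728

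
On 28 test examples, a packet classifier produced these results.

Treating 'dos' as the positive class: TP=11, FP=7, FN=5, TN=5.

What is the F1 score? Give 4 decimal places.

Precision = TP/(TP+FP) = 11/18 = 0.6111
Recall = TP/(TP+FN) = 11/16 = 0.6875
F1 = 2·TP/(2·TP+FP+FN) = 22/34 = 0.6471

0.6471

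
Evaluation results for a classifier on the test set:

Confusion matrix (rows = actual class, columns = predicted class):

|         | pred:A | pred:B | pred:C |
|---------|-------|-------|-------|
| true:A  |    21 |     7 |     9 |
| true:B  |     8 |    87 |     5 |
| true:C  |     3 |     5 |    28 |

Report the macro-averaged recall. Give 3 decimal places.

0.738

Per-class recall (TP/(TP+FN)):
  A: TP=21, FN=7+9=16 → 21/37 = 0.5676
  B: TP=87, FN=8+5=13 → 87/100 = 0.8700
  C: TP=28, FN=3+5=8 → 28/36 = 0.7778
Macro-recall = mean = (0.5676 + 0.8700 + 0.7778) / 3 = 0.738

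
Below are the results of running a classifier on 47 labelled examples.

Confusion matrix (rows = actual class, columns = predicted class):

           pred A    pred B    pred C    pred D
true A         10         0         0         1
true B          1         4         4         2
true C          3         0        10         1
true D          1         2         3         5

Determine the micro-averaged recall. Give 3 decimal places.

0.617

Micro-averaging pools counts across classes: ΣTP=29, ΣFP=18, ΣFN=18.
Micro-recall = TP/(TP+FN) on pooled counts = 0.617 (equals overall accuracy in single-label multiclass).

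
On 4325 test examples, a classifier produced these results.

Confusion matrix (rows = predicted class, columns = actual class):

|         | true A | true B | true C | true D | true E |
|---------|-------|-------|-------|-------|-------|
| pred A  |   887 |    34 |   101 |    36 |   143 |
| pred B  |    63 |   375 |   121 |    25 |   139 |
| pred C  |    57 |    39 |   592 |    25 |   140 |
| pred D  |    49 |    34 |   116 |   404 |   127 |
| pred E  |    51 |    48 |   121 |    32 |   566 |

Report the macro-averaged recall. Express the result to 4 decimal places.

Per-class recall (TP/(TP+FN)):
  A: TP=887, FN=63+57+49+51=220 → 887/1107 = 0.80126
  B: TP=375, FN=34+39+34+48=155 → 375/530 = 0.70755
  C: TP=592, FN=101+121+116+121=459 → 592/1051 = 0.56327
  D: TP=404, FN=36+25+25+32=118 → 404/522 = 0.77395
  E: TP=566, FN=143+139+140+127=549 → 566/1115 = 0.50762
Macro-recall = mean = (0.80126 + 0.70755 + 0.56327 + 0.77395 + 0.50762) / 5 = 0.6707

0.6707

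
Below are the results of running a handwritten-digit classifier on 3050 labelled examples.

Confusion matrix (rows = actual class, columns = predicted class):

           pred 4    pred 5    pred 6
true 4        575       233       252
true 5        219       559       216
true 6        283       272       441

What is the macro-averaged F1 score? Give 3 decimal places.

Per-class F1 score (2·TP/(2·TP+FP+FN)):
  4: TP=575, FP=219+283=502, FN=233+252=485 → 1150/2137 = 0.5381
  5: TP=559, FP=233+272=505, FN=219+216=435 → 1118/2058 = 0.5432
  6: TP=441, FP=252+216=468, FN=283+272=555 → 882/1905 = 0.4630
Macro-F1 score = mean = (0.5381 + 0.5432 + 0.4630) / 3 = 0.515

0.515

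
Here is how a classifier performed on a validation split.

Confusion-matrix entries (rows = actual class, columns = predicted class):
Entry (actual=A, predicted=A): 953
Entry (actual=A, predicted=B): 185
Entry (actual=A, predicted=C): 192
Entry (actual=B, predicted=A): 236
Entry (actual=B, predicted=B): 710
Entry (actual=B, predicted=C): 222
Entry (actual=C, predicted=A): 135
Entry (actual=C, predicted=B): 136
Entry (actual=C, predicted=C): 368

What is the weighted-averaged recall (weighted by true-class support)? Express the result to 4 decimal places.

0.6474

Per-class recall (TP/(TP+FN)):
  A: TP=953, FN=185+192=377 → 953/1330 = 0.71654
  B: TP=710, FN=236+222=458 → 710/1168 = 0.60788
  C: TP=368, FN=135+136=271 → 368/639 = 0.57590
Weighted-recall = Σ (supportᵢ/N)·recallᵢ with N=3137: (1330/3137)·0.71654 + (1168/3137)·0.60788 + (639/3137)·0.57590 = 0.6474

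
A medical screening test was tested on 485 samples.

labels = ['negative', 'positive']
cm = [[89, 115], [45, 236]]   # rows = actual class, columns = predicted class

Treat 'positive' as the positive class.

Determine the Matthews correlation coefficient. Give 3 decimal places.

MCC = (TP·TN − FP·FN) / √((TP+FP)(TP+FN)(TN+FP)(TN+FN))
Numerator = 236·89 − 115·45 = 15829
Denominator = √(351·281·204·134) = √2696177016 = 51924.7245
MCC = 15829 / 51924.7245 = 0.305

0.305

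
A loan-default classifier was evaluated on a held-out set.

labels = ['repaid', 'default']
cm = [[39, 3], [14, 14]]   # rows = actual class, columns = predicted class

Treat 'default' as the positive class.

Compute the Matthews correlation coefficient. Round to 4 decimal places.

0.4896

MCC = (TP·TN − FP·FN) / √((TP+FP)(TP+FN)(TN+FP)(TN+FN))
Numerator = 14·39 − 3·14 = 504
Denominator = √(17·28·42·53) = √1059576 = 1029.3571
MCC = 504 / 1029.3571 = 0.4896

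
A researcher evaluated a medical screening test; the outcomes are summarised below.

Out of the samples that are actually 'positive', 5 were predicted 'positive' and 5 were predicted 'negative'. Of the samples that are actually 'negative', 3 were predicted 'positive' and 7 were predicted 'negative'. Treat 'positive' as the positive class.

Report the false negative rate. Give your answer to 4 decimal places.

0.5000

FNR = FN/(FN+TP) = 5/(5+5) = 0.5000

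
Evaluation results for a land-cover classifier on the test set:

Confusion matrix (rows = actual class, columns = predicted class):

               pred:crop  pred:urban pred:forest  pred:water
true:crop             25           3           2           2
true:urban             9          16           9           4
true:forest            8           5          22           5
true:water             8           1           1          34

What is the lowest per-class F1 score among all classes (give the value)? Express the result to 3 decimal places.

0.508

Per-class F1 score (2·TP/(2·TP+FP+FN)):
  crop: TP=25, FP=9+8+8=25, FN=3+2+2=7 → 50/82 = 0.6098
  urban: TP=16, FP=3+5+1=9, FN=9+9+4=22 → 32/63 = 0.5079
  forest: TP=22, FP=2+9+1=12, FN=8+5+5=18 → 44/74 = 0.5946
  water: TP=34, FP=2+4+5=11, FN=8+1+1=10 → 68/89 = 0.7640
Lowest is class 'urban' with F1 score = 0.508.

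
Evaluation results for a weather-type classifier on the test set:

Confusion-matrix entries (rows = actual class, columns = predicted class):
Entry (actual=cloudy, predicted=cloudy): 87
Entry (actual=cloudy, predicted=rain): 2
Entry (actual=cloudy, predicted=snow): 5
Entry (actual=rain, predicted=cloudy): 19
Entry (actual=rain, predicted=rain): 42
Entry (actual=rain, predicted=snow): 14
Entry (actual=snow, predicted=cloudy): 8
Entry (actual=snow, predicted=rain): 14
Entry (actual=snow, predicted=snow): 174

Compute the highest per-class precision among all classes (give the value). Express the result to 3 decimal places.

0.902

Per-class precision (TP/(TP+FP)):
  cloudy: TP=87, FP=19+8=27 → 87/114 = 0.7632
  rain: TP=42, FP=2+14=16 → 42/58 = 0.7241
  snow: TP=174, FP=5+14=19 → 174/193 = 0.9016
Highest is class 'snow' with precision = 0.902.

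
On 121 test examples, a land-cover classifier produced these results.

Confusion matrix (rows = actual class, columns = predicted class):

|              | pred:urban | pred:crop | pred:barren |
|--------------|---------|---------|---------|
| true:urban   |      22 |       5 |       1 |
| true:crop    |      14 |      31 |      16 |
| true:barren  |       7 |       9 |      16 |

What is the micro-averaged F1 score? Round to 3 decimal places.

0.570

Micro-averaging pools counts across classes: ΣTP=69, ΣFP=52, ΣFN=52.
Micro-F1 score = 2·TP/(2·TP+FP+FN) on pooled counts = 0.570 (equals overall accuracy in single-label multiclass).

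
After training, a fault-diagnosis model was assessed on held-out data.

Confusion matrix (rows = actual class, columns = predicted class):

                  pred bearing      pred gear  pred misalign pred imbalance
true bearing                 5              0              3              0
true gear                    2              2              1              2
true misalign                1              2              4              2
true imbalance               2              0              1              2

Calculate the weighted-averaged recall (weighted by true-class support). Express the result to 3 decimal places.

0.448

Per-class recall (TP/(TP+FN)):
  bearing: TP=5, FN=0+3+0=3 → 5/8 = 0.6250
  gear: TP=2, FN=2+1+2=5 → 2/7 = 0.2857
  misalign: TP=4, FN=1+2+2=5 → 4/9 = 0.4444
  imbalance: TP=2, FN=2+0+1=3 → 2/5 = 0.4000
Weighted-recall = Σ (supportᵢ/N)·recallᵢ with N=29: (8/29)·0.6250 + (7/29)·0.2857 + (9/29)·0.4444 + (5/29)·0.4000 = 0.448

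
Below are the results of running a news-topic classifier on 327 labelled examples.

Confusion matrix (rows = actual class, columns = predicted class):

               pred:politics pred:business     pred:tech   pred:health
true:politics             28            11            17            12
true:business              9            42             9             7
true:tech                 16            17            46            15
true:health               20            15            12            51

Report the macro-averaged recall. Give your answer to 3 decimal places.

Per-class recall (TP/(TP+FN)):
  politics: TP=28, FN=11+17+12=40 → 28/68 = 0.4118
  business: TP=42, FN=9+9+7=25 → 42/67 = 0.6269
  tech: TP=46, FN=16+17+15=48 → 46/94 = 0.4894
  health: TP=51, FN=20+15+12=47 → 51/98 = 0.5204
Macro-recall = mean = (0.4118 + 0.6269 + 0.4894 + 0.5204) / 4 = 0.512

0.512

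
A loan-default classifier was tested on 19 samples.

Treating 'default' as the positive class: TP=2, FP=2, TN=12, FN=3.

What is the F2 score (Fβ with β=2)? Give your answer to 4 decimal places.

0.4167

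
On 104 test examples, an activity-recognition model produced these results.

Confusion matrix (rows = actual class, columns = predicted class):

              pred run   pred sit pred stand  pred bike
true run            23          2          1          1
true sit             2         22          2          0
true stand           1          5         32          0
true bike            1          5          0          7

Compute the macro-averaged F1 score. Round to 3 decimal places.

0.782

Per-class F1 score (2·TP/(2·TP+FP+FN)):
  run: TP=23, FP=2+1+1=4, FN=2+1+1=4 → 46/54 = 0.8519
  sit: TP=22, FP=2+5+5=12, FN=2+2+0=4 → 44/60 = 0.7333
  stand: TP=32, FP=1+2+0=3, FN=1+5+0=6 → 64/73 = 0.8767
  bike: TP=7, FP=1+0+0=1, FN=1+5+0=6 → 14/21 = 0.6667
Macro-F1 score = mean = (0.8519 + 0.7333 + 0.8767 + 0.6667) / 4 = 0.782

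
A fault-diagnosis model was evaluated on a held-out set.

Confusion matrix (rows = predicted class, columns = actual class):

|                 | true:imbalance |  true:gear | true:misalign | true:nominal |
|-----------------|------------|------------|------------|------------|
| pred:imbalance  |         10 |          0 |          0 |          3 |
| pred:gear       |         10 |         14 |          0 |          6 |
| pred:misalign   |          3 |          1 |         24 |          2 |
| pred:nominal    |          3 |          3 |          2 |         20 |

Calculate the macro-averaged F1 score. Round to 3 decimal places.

0.658

Per-class F1 score (2·TP/(2·TP+FP+FN)):
  imbalance: TP=10, FP=0+0+3=3, FN=10+3+3=16 → 20/39 = 0.5128
  gear: TP=14, FP=10+0+6=16, FN=0+1+3=4 → 28/48 = 0.5833
  misalign: TP=24, FP=3+1+2=6, FN=0+0+2=2 → 48/56 = 0.8571
  nominal: TP=20, FP=3+3+2=8, FN=3+6+2=11 → 40/59 = 0.6780
Macro-F1 score = mean = (0.5128 + 0.5833 + 0.8571 + 0.6780) / 4 = 0.658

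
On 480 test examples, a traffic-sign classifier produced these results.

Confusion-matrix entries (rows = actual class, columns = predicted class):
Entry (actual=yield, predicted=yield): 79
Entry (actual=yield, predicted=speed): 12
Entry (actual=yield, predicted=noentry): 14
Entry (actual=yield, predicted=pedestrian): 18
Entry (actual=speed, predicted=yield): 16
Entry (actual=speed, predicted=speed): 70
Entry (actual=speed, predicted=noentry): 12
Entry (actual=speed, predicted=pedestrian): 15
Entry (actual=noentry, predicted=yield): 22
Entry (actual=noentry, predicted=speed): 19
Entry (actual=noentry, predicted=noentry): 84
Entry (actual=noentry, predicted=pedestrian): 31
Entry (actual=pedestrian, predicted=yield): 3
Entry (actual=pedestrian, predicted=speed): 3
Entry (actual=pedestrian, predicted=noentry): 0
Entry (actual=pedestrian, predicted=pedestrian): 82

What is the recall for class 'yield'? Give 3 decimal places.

Take TP from the diagonal, FP from the rest of the 'yield' prediction marginal, FN from the rest of the 'yield' actual marginal.
recall = TP/(TP+FN).
yield: TP=79, FN=12+14+18=44 → 79/123 = 0.6423

0.642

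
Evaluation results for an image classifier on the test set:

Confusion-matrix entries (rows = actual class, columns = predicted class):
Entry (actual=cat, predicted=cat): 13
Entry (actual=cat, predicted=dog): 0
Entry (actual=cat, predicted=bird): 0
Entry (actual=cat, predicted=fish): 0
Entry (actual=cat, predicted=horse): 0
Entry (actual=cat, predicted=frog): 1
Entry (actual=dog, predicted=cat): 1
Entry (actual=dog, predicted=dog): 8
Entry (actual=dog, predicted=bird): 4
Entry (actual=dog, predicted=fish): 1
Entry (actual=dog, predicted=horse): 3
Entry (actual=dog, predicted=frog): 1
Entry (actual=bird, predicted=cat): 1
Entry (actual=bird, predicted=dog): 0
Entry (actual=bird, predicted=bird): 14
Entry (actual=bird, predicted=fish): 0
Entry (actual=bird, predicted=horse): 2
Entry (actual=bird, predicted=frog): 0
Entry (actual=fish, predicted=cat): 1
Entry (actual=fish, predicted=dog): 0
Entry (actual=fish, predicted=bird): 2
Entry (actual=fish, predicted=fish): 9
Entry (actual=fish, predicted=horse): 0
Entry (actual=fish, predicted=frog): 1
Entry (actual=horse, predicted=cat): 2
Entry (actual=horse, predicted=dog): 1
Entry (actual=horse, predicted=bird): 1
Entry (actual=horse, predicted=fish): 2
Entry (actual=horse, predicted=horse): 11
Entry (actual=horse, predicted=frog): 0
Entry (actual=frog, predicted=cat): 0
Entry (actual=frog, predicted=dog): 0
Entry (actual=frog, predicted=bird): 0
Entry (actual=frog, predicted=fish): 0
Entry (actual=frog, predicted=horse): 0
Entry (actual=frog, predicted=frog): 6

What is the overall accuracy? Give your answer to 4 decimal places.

Accuracy = trace / total = (13+8+14+9+11+6=61) / 85 = 61/85 = 0.7176

0.7176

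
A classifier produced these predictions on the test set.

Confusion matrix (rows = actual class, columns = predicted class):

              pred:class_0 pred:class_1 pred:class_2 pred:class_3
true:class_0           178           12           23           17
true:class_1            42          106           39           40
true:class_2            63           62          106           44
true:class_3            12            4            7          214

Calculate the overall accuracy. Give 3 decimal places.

Accuracy = trace / total = (178+106+106+214=604) / 969 = 604/969 = 0.623

0.623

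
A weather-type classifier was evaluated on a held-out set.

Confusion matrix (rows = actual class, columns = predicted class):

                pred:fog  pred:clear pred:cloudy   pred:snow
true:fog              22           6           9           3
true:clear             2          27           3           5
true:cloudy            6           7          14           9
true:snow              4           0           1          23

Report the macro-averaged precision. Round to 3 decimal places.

0.604

Per-class precision (TP/(TP+FP)):
  fog: TP=22, FP=2+6+4=12 → 22/34 = 0.6471
  clear: TP=27, FP=6+7+0=13 → 27/40 = 0.6750
  cloudy: TP=14, FP=9+3+1=13 → 14/27 = 0.5185
  snow: TP=23, FP=3+5+9=17 → 23/40 = 0.5750
Macro-precision = mean = (0.6471 + 0.6750 + 0.5185 + 0.5750) / 4 = 0.604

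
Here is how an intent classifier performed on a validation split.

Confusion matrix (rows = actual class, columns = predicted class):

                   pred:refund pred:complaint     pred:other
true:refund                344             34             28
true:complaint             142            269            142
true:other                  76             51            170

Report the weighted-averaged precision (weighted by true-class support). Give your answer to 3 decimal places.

Per-class precision (TP/(TP+FP)):
  refund: TP=344, FP=142+76=218 → 344/562 = 0.6121
  complaint: TP=269, FP=34+51=85 → 269/354 = 0.7599
  other: TP=170, FP=28+142=170 → 170/340 = 0.5000
Weighted-precision = Σ (supportᵢ/N)·precisionᵢ with N=1256: (406/1256)·0.6121 + (553/1256)·0.7599 + (297/1256)·0.5000 = 0.651

0.651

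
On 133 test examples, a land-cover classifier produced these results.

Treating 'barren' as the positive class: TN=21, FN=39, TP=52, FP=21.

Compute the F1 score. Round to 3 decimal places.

Precision = TP/(TP+FP) = 52/73 = 0.7123
Recall = TP/(TP+FN) = 52/91 = 0.5714
F1 = 2·TP/(2·TP+FP+FN) = 104/164 = 0.634

0.634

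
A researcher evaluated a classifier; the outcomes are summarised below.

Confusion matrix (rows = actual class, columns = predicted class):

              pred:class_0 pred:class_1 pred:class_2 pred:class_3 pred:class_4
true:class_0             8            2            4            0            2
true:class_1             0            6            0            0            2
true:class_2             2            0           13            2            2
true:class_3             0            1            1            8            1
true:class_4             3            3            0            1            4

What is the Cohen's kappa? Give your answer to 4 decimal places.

0.4936

Observed agreement pₒ = trace/N = 39/65 = 0.60000
Expected agreement pₑ = Σ (rowᵢ·colᵢ)/N² = (16·13 + 8·12 + 19·18 + 11·11 + 11·11)/65² = 0.21018
κ = (pₒ − pₑ)/(1 − pₑ) = (0.60000 − 0.21018)/(1 − 0.21018) = 0.4936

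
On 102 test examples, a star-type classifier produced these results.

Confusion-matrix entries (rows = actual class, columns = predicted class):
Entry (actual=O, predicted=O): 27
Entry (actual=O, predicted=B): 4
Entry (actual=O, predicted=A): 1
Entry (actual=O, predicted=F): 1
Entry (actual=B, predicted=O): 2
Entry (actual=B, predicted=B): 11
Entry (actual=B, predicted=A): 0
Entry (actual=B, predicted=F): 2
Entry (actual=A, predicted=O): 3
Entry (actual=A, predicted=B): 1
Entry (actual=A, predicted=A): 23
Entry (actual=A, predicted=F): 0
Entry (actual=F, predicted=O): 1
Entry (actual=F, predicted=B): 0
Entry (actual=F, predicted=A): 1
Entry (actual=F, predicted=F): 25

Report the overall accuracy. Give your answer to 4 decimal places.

0.8431

Accuracy = trace / total = (27+11+23+25=86) / 102 = 86/102 = 0.8431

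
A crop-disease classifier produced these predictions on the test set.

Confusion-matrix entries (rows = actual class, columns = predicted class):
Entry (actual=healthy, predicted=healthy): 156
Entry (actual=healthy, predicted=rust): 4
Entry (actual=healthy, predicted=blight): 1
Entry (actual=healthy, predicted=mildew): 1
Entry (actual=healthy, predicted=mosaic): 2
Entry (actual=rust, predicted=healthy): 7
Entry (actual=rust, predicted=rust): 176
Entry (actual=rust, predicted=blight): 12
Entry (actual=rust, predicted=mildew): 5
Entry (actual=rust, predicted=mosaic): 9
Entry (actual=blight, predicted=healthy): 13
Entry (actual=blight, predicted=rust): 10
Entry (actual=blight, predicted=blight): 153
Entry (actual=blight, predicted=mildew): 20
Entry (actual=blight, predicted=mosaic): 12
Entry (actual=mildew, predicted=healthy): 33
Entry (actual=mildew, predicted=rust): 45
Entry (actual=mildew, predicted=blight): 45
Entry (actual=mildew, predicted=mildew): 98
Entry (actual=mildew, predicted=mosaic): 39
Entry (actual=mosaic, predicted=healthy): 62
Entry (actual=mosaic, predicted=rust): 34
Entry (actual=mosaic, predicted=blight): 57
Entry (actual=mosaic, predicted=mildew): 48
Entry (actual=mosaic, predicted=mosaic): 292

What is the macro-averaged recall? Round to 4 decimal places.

0.6996

Per-class recall (TP/(TP+FN)):
  healthy: TP=156, FN=4+1+1+2=8 → 156/164 = 0.95122
  rust: TP=176, FN=7+12+5+9=33 → 176/209 = 0.84211
  blight: TP=153, FN=13+10+20+12=55 → 153/208 = 0.73558
  mildew: TP=98, FN=33+45+45+39=162 → 98/260 = 0.37692
  mosaic: TP=292, FN=62+34+57+48=201 → 292/493 = 0.59229
Macro-recall = mean = (0.95122 + 0.84211 + 0.73558 + 0.37692 + 0.59229) / 5 = 0.6996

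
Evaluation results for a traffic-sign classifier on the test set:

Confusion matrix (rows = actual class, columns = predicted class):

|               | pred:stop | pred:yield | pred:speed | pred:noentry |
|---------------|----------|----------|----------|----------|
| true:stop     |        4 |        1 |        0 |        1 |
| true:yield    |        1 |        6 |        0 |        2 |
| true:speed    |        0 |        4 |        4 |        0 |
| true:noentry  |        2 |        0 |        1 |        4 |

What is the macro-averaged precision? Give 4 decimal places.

0.6221

Per-class precision (TP/(TP+FP)):
  stop: TP=4, FP=1+0+2=3 → 4/7 = 0.57143
  yield: TP=6, FP=1+4+0=5 → 6/11 = 0.54545
  speed: TP=4, FP=0+0+1=1 → 4/5 = 0.80000
  noentry: TP=4, FP=1+2+0=3 → 4/7 = 0.57143
Macro-precision = mean = (0.57143 + 0.54545 + 0.80000 + 0.57143) / 4 = 0.6221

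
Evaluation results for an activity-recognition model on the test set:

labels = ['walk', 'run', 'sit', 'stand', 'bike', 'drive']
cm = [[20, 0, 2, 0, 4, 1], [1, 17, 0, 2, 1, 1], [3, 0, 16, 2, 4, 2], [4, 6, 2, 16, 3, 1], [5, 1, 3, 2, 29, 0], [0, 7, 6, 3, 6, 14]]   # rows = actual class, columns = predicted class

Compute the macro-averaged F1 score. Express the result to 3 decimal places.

0.603

Per-class F1 score (2·TP/(2·TP+FP+FN)):
  walk: TP=20, FP=1+3+4+5+0=13, FN=0+2+0+4+1=7 → 40/60 = 0.6667
  run: TP=17, FP=0+0+6+1+7=14, FN=1+0+2+1+1=5 → 34/53 = 0.6415
  sit: TP=16, FP=2+0+2+3+6=13, FN=3+0+2+4+2=11 → 32/56 = 0.5714
  stand: TP=16, FP=0+2+2+2+3=9, FN=4+6+2+3+1=16 → 32/57 = 0.5614
  bike: TP=29, FP=4+1+4+3+6=18, FN=5+1+3+2+0=11 → 58/87 = 0.6667
  drive: TP=14, FP=1+1+2+1+0=5, FN=0+7+6+3+6=22 → 28/55 = 0.5091
Macro-F1 score = mean = (0.6667 + 0.6415 + 0.5714 + 0.5614 + 0.6667 + 0.5091) / 6 = 0.603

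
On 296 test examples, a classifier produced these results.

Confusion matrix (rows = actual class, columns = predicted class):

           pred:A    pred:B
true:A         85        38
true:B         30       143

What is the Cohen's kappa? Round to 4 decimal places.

Observed agreement pₒ = trace/N = 228/296 = 0.77027
Expected agreement pₑ = Σ (rowᵢ·colᵢ)/N² = (123·115 + 173·181)/296² = 0.51883
κ = (pₒ − pₑ)/(1 − pₑ) = (0.77027 − 0.51883)/(1 − 0.51883) = 0.5226

0.5226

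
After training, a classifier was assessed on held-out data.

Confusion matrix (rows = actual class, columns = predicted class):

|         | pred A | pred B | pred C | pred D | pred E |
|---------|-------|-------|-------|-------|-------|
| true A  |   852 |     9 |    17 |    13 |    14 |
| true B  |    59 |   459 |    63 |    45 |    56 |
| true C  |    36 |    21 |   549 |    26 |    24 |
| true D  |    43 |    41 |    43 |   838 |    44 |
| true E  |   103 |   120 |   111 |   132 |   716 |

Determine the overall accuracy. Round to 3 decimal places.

Accuracy = trace / total = (852+459+549+838+716=3414) / 4434 = 3414/4434 = 0.770

0.770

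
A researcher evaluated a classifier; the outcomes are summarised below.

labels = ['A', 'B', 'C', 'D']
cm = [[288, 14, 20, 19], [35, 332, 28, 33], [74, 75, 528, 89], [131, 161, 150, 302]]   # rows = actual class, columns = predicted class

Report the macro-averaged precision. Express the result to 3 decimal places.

0.631

Per-class precision (TP/(TP+FP)):
  A: TP=288, FP=35+74+131=240 → 288/528 = 0.5455
  B: TP=332, FP=14+75+161=250 → 332/582 = 0.5704
  C: TP=528, FP=20+28+150=198 → 528/726 = 0.7273
  D: TP=302, FP=19+33+89=141 → 302/443 = 0.6817
Macro-precision = mean = (0.5455 + 0.5704 + 0.7273 + 0.6817) / 4 = 0.631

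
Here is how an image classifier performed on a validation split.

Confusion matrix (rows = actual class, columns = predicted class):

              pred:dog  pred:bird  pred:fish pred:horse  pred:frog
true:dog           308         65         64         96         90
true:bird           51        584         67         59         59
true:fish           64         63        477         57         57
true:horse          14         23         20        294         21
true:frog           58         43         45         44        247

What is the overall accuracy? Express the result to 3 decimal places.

0.643

Accuracy = trace / total = (308+584+477+294+247=1910) / 2970 = 1910/2970 = 0.643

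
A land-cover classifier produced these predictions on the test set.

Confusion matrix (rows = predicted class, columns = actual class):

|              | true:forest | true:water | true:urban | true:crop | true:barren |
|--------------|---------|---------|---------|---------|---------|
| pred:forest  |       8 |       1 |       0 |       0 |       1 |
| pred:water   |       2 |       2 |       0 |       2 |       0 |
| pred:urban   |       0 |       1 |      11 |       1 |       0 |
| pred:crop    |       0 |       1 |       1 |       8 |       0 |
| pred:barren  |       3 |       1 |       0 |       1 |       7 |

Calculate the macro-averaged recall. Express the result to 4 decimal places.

Per-class recall (TP/(TP+FN)):
  forest: TP=8, FN=2+0+0+3=5 → 8/13 = 0.61538
  water: TP=2, FN=1+1+1+1=4 → 2/6 = 0.33333
  urban: TP=11, FN=0+0+1+0=1 → 11/12 = 0.91667
  crop: TP=8, FN=0+2+1+1=4 → 8/12 = 0.66667
  barren: TP=7, FN=1+0+0+0=1 → 7/8 = 0.87500
Macro-recall = mean = (0.61538 + 0.33333 + 0.91667 + 0.66667 + 0.87500) / 5 = 0.6814

0.6814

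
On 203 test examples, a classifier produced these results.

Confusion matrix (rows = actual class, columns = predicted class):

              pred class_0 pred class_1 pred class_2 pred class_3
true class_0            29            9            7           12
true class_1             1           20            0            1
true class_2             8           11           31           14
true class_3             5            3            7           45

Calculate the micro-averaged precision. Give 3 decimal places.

0.616

Micro-averaging pools counts across classes: ΣTP=125, ΣFP=78, ΣFN=78.
Micro-precision = TP/(TP+FP) on pooled counts = 0.616 (equals overall accuracy in single-label multiclass).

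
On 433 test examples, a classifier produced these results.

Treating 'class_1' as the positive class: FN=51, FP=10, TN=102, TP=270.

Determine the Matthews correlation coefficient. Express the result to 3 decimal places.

MCC = (TP·TN − FP·FN) / √((TP+FP)(TP+FN)(TN+FP)(TN+FN))
Numerator = 270·102 − 10·51 = 27030
Denominator = √(280·321·112·153) = √1540183680 = 39245.1740
MCC = 27030 / 39245.1740 = 0.689

0.689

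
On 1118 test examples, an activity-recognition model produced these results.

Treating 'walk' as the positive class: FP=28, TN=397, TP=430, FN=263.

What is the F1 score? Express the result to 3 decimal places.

0.747

Precision = TP/(TP+FP) = 430/458 = 0.9389
Recall = TP/(TP+FN) = 430/693 = 0.6205
F1 = 2·TP/(2·TP+FP+FN) = 860/1151 = 0.747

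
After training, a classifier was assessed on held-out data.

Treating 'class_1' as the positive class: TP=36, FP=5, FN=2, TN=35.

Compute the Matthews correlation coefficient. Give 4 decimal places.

0.8232

MCC = (TP·TN − FP·FN) / √((TP+FP)(TP+FN)(TN+FP)(TN+FN))
Numerator = 36·35 − 5·2 = 1250
Denominator = √(41·38·40·37) = √2305840 = 1518.4993
MCC = 1250 / 1518.4993 = 0.8232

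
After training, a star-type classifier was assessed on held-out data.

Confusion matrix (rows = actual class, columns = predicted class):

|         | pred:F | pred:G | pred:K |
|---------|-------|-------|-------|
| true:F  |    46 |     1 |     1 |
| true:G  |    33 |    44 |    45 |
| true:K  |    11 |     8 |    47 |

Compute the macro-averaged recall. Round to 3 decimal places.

0.677

Per-class recall (TP/(TP+FN)):
  F: TP=46, FN=1+1=2 → 46/48 = 0.9583
  G: TP=44, FN=33+45=78 → 44/122 = 0.3607
  K: TP=47, FN=11+8=19 → 47/66 = 0.7121
Macro-recall = mean = (0.9583 + 0.3607 + 0.7121) / 3 = 0.677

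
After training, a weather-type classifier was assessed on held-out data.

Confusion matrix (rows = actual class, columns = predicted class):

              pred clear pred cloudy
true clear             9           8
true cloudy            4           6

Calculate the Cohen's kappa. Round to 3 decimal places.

0.120

Observed agreement pₒ = trace/N = 15/27 = 0.5556
Expected agreement pₑ = Σ (rowᵢ·colᵢ)/N² = (17·13 + 10·14)/27² = 0.4952
κ = (pₒ − pₑ)/(1 − pₑ) = (0.5556 − 0.4952)/(1 − 0.4952) = 0.120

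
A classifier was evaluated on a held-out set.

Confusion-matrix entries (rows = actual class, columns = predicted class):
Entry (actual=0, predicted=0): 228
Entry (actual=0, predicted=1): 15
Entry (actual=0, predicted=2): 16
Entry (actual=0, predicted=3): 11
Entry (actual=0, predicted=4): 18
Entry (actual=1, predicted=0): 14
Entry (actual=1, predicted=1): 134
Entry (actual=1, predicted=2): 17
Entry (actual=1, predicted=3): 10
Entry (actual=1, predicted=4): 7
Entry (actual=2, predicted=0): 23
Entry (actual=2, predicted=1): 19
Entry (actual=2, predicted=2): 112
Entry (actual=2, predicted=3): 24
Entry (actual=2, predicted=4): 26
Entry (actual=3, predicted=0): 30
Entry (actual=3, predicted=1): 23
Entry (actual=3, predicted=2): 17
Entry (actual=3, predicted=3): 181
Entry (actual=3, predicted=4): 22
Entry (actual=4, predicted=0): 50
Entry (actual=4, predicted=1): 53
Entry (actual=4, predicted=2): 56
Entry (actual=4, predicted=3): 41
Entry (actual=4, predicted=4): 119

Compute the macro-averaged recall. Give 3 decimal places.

Per-class recall (TP/(TP+FN)):
  0: TP=228, FN=15+16+11+18=60 → 228/288 = 0.7917
  1: TP=134, FN=14+17+10+7=48 → 134/182 = 0.7363
  2: TP=112, FN=23+19+24+26=92 → 112/204 = 0.5490
  3: TP=181, FN=30+23+17+22=92 → 181/273 = 0.6630
  4: TP=119, FN=50+53+56+41=200 → 119/319 = 0.3730
Macro-recall = mean = (0.7917 + 0.7363 + 0.5490 + 0.6630 + 0.3730) / 5 = 0.623

0.623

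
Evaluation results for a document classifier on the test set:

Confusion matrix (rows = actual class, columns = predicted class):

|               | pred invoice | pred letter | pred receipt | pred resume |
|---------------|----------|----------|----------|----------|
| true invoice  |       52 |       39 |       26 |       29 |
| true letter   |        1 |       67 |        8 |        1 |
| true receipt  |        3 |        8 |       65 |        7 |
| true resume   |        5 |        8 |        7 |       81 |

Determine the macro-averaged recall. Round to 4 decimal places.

Per-class recall (TP/(TP+FN)):
  invoice: TP=52, FN=39+26+29=94 → 52/146 = 0.35616
  letter: TP=67, FN=1+8+1=10 → 67/77 = 0.87013
  receipt: TP=65, FN=3+8+7=18 → 65/83 = 0.78313
  resume: TP=81, FN=5+8+7=20 → 81/101 = 0.80198
Macro-recall = mean = (0.35616 + 0.87013 + 0.78313 + 0.80198) / 4 = 0.7029

0.7029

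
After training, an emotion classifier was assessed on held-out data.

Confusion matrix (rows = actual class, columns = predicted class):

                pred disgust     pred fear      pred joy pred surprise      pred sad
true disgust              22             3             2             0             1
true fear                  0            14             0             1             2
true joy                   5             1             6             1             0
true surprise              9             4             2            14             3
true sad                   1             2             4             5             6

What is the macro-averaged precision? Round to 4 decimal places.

Per-class precision (TP/(TP+FP)):
  disgust: TP=22, FP=0+5+9+1=15 → 22/37 = 0.59459
  fear: TP=14, FP=3+1+4+2=10 → 14/24 = 0.58333
  joy: TP=6, FP=2+0+2+4=8 → 6/14 = 0.42857
  surprise: TP=14, FP=0+1+1+5=7 → 14/21 = 0.66667
  sad: TP=6, FP=1+2+0+3=6 → 6/12 = 0.50000
Macro-precision = mean = (0.59459 + 0.58333 + 0.42857 + 0.66667 + 0.50000) / 5 = 0.5546

0.5546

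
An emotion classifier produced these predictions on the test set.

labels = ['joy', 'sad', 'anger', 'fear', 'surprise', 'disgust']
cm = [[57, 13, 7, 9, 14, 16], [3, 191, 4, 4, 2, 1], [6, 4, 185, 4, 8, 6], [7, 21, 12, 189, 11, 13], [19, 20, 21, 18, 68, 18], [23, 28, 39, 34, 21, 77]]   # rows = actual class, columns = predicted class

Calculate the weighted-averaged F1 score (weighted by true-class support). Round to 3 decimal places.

0.635

Per-class F1 score (2·TP/(2·TP+FP+FN)):
  joy: TP=57, FP=3+6+7+19+23=58, FN=13+7+9+14+16=59 → 114/231 = 0.4935
  sad: TP=191, FP=13+4+21+20+28=86, FN=3+4+4+2+1=14 → 382/482 = 0.7925
  anger: TP=185, FP=7+4+12+21+39=83, FN=6+4+4+8+6=28 → 370/481 = 0.7692
  fear: TP=189, FP=9+4+4+18+34=69, FN=7+21+12+11+13=64 → 378/511 = 0.7397
  surprise: TP=68, FP=14+2+8+11+21=56, FN=19+20+21+18+18=96 → 136/288 = 0.4722
  disgust: TP=77, FP=16+1+6+13+18=54, FN=23+28+39+34+21=145 → 154/353 = 0.4363
Weighted-F1 score = Σ (supportᵢ/N)·F1 scoreᵢ with N=1173: (116/1173)·0.4935 + (205/1173)·0.7925 + (213/1173)·0.7692 + (253/1173)·0.7397 + (164/1173)·0.4722 + (222/1173)·0.4363 = 0.635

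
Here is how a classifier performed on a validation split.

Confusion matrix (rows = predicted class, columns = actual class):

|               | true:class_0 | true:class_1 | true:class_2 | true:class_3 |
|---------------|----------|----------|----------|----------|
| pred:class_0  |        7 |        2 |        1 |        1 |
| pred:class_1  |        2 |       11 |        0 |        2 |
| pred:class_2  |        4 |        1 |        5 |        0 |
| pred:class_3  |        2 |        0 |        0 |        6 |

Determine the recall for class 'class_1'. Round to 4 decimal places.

One-vs-rest for 'class_1': TP = diagonal; FP = other classes predicted 'class_1'; FN = 'class_1' predicted as other.
recall = TP/(TP+FN).
class_1: TP=11, FN=2+1+0=3 → 11/14 = 0.78571

0.7857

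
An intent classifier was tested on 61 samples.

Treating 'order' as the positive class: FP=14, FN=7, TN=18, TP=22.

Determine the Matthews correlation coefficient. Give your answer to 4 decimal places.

0.3261

MCC = (TP·TN − FP·FN) / √((TP+FP)(TP+FN)(TN+FP)(TN+FN))
Numerator = 22·18 − 14·7 = 298
Denominator = √(36·29·32·25) = √835200 = 913.8928
MCC = 298 / 913.8928 = 0.3261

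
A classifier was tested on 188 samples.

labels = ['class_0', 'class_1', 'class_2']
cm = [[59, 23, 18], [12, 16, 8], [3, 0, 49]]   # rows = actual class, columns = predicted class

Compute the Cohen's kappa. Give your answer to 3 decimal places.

0.469

Observed agreement pₒ = trace/N = 124/188 = 0.6596
Expected agreement pₑ = Σ (rowᵢ·colᵢ)/N² = (100·74 + 36·39 + 52·75)/188² = 0.3594
κ = (pₒ − pₑ)/(1 − pₑ) = (0.6596 − 0.3594)/(1 − 0.3594) = 0.469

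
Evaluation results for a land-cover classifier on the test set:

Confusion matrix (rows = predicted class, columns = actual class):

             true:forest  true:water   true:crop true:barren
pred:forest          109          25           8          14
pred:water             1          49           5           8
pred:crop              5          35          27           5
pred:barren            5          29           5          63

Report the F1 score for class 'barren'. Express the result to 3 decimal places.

0.656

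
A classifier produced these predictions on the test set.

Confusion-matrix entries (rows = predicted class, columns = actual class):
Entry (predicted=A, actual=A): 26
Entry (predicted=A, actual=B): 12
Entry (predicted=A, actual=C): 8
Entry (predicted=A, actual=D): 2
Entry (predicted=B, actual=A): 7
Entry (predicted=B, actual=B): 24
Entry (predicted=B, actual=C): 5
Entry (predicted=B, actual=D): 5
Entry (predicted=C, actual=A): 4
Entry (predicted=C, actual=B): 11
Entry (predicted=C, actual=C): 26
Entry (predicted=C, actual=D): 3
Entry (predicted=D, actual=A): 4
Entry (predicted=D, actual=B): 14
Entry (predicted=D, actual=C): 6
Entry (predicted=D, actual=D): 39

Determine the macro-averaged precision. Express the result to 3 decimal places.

0.584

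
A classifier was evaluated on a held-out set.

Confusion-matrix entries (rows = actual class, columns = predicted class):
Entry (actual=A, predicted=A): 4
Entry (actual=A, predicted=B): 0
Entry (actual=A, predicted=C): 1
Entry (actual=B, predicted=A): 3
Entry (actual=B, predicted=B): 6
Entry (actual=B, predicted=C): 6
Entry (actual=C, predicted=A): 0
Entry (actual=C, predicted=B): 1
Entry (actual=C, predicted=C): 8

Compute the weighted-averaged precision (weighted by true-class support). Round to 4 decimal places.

Per-class precision (TP/(TP+FP)):
  A: TP=4, FP=3+0=3 → 4/7 = 0.57143
  B: TP=6, FP=0+1=1 → 6/7 = 0.85714
  C: TP=8, FP=1+6=7 → 8/15 = 0.53333
Weighted-precision = Σ (supportᵢ/N)·precisionᵢ with N=29: (5/29)·0.57143 + (15/29)·0.85714 + (9/29)·0.53333 = 0.7074

0.7074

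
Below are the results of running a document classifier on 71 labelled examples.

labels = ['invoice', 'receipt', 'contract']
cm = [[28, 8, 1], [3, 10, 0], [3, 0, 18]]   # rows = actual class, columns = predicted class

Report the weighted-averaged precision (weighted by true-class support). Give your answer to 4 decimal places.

0.8111

Per-class precision (TP/(TP+FP)):
  invoice: TP=28, FP=3+3=6 → 28/34 = 0.82353
  receipt: TP=10, FP=8+0=8 → 10/18 = 0.55556
  contract: TP=18, FP=1+0=1 → 18/19 = 0.94737
Weighted-precision = Σ (supportᵢ/N)·precisionᵢ with N=71: (37/71)·0.82353 + (13/71)·0.55556 + (21/71)·0.94737 = 0.8111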